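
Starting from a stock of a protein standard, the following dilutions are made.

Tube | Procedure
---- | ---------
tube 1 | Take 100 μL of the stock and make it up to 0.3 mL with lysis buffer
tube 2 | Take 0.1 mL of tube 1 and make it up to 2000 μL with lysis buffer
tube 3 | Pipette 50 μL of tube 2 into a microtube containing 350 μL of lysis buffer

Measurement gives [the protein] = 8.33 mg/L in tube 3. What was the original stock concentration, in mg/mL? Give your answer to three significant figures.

Step 1: 100 μL brought to 0.3 mL → factor 300/100 = 3
Step 2: 0.1 mL brought to 2000 μL → factor 2/0.1 = 20
Step 3: 50 μL + 350 μL = 400 μL total → factor 400/50 = 8
Overall dilution factor = 3 × 20 × 8 = 480
Stock = 8.33 mg/L × 480 = 3998 mg/L = 4.00 mg/mL

4.00 mg/mL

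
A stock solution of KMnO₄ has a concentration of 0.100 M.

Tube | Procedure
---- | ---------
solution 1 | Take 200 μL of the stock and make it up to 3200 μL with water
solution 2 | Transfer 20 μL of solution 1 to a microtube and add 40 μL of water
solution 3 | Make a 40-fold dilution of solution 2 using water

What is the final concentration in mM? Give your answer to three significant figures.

0.0521 mM

Step 1: 200 μL brought to 3200 μL → factor 3200/200 = 16
Step 2: 20 μL + 40 μL = 60 μL total → factor 60/20 = 3
Step 3: 40-fold → factor 40
Overall dilution factor = 16 × 3 × 40 = 1920
Final = 0.100 M / 1920 = 5.208 × 10^-5 M = 0.0521 mM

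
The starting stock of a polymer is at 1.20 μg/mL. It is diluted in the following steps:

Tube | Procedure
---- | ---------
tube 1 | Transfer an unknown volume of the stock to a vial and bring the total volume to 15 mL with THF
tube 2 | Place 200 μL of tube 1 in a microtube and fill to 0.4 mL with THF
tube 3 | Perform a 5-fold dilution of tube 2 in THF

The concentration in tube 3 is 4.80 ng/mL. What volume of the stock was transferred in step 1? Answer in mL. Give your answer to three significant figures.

Step 1: v brought to 15 mL → factor = 15 mL/v
Step 2: 200 μL brought to 0.4 mL → factor 400/200 = 2
Step 3: 5-fold → factor 5
Product of known-step factors = 10
Overall factor = 1.20 μg/mL / (4.80 ng/mL) = 250
Step-1 factor = 250 / 10 = 25
v = 15 mL / 25 = 0.600 mL

0.600 mL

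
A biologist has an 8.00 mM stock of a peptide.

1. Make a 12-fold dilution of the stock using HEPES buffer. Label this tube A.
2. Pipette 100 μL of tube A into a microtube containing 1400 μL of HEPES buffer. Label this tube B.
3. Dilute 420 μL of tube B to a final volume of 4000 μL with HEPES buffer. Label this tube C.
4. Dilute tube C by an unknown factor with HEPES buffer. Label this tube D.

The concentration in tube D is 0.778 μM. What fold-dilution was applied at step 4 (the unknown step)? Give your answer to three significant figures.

6.00-fold

Step 1: 12-fold → factor 12
Step 2: 100 μL + 1400 μL = 1500 μL total → factor 1500/100 = 15
Step 3: 420 μL brought to 4000 μL → factor 4000/420 = 9.5238
Step 4: unknown factor x
Product of known-step factors = 1714.3
Overall factor = 8.00 mM / (0.778 μM) = 10283
x = 10283 / 1714.3 = 6.00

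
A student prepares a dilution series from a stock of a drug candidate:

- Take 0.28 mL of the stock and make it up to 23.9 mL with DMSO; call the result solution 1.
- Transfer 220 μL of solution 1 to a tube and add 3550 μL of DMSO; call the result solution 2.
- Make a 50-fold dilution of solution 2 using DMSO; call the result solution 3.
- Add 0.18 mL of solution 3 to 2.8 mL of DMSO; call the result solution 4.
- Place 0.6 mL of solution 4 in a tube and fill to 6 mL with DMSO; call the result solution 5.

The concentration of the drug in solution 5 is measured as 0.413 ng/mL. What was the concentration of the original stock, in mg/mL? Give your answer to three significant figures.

Step 1: 0.28 mL brought to 23.9 mL → factor 23.9/0.28 = 85.357
Step 2: 220 μL + 3550 μL = 3770 μL total → factor 3770/220 = 17.136
Step 3: 50-fold → factor 50
Step 4: 0.18 mL + 2.8 mL = 2.98 mL total → factor 2.98/0.18 = 16.556
Step 5: 0.6 mL brought to 6 mL → factor 6/0.6 = 10
Overall dilution factor = 85.357 × 17.136 × 50 × 16.556 × 10 = 1.2108 × 10^7
Stock = 0.413 ng/mL × 1.2108 × 10^7 = 5.001 × 10^6 ng/mL = 5.00 mg/mL

5.00 mg/mL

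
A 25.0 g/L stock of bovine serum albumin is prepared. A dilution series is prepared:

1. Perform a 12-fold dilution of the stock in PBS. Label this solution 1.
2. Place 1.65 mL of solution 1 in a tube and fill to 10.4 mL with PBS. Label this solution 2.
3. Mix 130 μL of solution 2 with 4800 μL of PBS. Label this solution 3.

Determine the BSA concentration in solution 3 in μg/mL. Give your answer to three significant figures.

Step 1: 12-fold → factor 12
Step 2: 1.65 mL brought to 10.4 mL → factor 10.4/1.65 = 6.303
Step 3: 130 μL + 4800 μL = 4930 μL total → factor 4930/130 = 37.923
Overall dilution factor = 12 × 6.303 × 37.923 = 2868.4
Final = 25.0 g/L / 2868.4 = 0.008716 g/L = 8.72 μg/mL

8.72 μg/mL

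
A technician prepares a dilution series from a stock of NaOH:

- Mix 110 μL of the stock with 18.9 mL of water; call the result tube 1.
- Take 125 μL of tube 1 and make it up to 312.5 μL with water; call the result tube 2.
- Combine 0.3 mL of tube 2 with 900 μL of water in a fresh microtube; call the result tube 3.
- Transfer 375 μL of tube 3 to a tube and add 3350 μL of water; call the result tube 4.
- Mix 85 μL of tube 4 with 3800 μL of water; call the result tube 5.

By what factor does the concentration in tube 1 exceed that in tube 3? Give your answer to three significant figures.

10.0

Step 1: 110 μL + 18.9 mL = 19010 μL total → factor 19010/110 = 172.82
Step 2: 125 μL brought to 312.5 μL → factor 312.5/125 = 2.5
Step 3: 0.3 mL + 900 μL = 1.2 mL total → factor 1.2/0.3 = 4
Dilution factor to tube 1 = 172.82; to tube 3 = 1728.2
[tube 1]/[tube 3] = (factor to tube 3)/(factor to tube 1) = 1728.2/172.82 = 10.0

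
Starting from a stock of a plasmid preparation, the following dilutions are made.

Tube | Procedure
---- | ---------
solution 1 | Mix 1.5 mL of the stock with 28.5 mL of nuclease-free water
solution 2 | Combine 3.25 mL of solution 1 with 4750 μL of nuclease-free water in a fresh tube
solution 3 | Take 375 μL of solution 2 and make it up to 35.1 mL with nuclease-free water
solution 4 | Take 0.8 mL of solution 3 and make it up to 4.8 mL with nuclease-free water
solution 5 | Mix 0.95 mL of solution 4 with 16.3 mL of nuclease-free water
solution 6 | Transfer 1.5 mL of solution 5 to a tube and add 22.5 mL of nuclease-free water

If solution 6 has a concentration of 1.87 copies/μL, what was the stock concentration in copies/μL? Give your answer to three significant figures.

Step 1: 1.5 mL + 28.5 mL = 30 mL total → factor 30/1.5 = 20
Step 2: 3.25 mL + 4750 μL = 8 mL total → factor 8/3.25 = 2.4615
Step 3: 375 μL brought to 35.1 mL → factor 35100/375 = 93.6
Step 4: 0.8 mL brought to 4.8 mL → factor 4.8/0.8 = 6
Step 5: 0.95 mL + 16.3 mL = 17.25 mL total → factor 17.25/0.95 = 18.158
Step 6: 1.5 mL + 22.5 mL = 24 mL total → factor 24/1.5 = 16
Overall dilution factor = 20 × 2.4615 × 93.6 × 6 × 18.158 × 16 = 8.0325 × 10^6
Stock = 1.87 copies/μL × 8.0325 × 10^6 = 1.50 × 10^7 copies/μL

1.50 × 10^7 copies/μL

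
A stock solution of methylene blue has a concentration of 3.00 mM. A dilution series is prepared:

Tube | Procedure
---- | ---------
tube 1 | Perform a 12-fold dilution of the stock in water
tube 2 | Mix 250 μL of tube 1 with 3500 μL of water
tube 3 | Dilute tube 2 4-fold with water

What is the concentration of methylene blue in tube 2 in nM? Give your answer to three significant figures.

1.67 × 10^4 nM

Step 1: 12-fold → factor 12
Step 2: 250 μL + 3500 μL = 3750 μL total → factor 3750/250 = 15
Dilution factor through tube 2 = 12 × 15 = 180
[tube 2] = 3.00 mM / 180 = 0.01667 mM = 1.67 × 10^4 nM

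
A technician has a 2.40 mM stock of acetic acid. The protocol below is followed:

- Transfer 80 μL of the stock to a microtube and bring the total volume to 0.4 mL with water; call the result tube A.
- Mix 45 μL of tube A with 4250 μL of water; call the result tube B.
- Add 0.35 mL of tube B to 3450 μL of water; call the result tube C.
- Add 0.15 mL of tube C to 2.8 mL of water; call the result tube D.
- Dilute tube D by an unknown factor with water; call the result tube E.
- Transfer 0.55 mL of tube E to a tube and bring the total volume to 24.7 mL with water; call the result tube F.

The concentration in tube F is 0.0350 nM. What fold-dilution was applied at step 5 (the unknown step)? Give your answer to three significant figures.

15.0-fold

Step 1: 80 μL brought to 0.4 mL → factor 400/80 = 5
Step 2: 45 μL + 4250 μL = 4295 μL total → factor 4295/45 = 95.444
Step 3: 0.35 mL + 3450 μL = 3.8 mL total → factor 3.8/0.35 = 10.857
Step 4: 0.15 mL + 2.8 mL = 2.95 mL total → factor 2.95/0.15 = 19.667
Step 5: unknown factor x
Step 6: 0.55 mL brought to 24.7 mL → factor 24.7/0.55 = 44.909
Product of known-step factors = 4.5762 × 10^6
Overall factor = 2.40 mM / (0.0350 nM) = 6.8571 × 10^7
x = 6.8571 × 10^7 / 4.5762 × 10^6 = 15.0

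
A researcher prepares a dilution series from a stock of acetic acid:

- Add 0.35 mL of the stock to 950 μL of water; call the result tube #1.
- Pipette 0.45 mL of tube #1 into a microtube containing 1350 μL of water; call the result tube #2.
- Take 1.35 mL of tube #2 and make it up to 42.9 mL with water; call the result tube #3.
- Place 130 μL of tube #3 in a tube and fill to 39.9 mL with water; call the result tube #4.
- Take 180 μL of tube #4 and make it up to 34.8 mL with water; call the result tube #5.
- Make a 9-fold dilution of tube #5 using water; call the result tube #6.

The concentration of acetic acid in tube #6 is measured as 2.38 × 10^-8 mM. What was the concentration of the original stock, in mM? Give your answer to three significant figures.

Step 1: 0.35 mL + 950 μL = 1.3 mL total → factor 1.3/0.35 = 3.7143
Step 2: 0.45 mL + 1350 μL = 1.8 mL total → factor 1.8/0.45 = 4
Step 3: 1.35 mL brought to 42.9 mL → factor 42.9/1.35 = 31.778
Step 4: 130 μL brought to 39.9 mL → factor 39900/130 = 306.92
Step 5: 180 μL brought to 34.8 mL → factor 34800/180 = 193.33
Step 6: 9-fold → factor 9
Overall dilution factor = 3.7143 × 4 × 31.778 × 306.92 × 193.33 × 9 = 2.5214 × 10^8
Stock = 2.38 × 10^-8 mM × 2.5214 × 10^8 = 6.00 mM

6.00 mM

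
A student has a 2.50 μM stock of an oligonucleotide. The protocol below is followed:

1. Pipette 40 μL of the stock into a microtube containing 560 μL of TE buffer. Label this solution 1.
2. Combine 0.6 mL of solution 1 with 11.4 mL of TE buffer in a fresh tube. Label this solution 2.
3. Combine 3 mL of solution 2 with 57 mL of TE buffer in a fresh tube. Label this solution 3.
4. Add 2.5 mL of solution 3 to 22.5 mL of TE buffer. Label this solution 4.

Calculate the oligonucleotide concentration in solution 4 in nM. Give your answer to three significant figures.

0.0417 nM

Step 1: 40 μL + 560 μL = 600 μL total → factor 600/40 = 15
Step 2: 0.6 mL + 11.4 mL = 12 mL total → factor 12/0.6 = 20
Step 3: 3 mL + 57 mL = 60 mL total → factor 60/3 = 20
Step 4: 2.5 mL + 22.5 mL = 25 mL total → factor 25/2.5 = 10
Dilution factor through solution 4 = 15 × 20 × 20 × 10 = 60000
[solution 4] = 2.50 μM / 60000 = 4.167 × 10^-5 μM = 0.0417 nM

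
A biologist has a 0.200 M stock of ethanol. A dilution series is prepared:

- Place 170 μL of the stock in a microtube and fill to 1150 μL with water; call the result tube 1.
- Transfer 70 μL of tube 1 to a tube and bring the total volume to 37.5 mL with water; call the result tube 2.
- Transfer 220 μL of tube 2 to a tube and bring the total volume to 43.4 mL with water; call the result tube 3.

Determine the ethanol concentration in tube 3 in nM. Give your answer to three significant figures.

280 nM

Step 1: 170 μL brought to 1150 μL → factor 1150/170 = 6.7647
Step 2: 70 μL brought to 37.5 mL → factor 37500/70 = 535.71
Step 3: 220 μL brought to 43.4 mL → factor 43400/220 = 197.27
Overall dilution factor = 6.7647 × 535.71 × 197.27 = 7.1491 × 10^5
Final = 0.200 M / 7.1491 × 10^5 = 2.798 × 10^-7 M = 280 nM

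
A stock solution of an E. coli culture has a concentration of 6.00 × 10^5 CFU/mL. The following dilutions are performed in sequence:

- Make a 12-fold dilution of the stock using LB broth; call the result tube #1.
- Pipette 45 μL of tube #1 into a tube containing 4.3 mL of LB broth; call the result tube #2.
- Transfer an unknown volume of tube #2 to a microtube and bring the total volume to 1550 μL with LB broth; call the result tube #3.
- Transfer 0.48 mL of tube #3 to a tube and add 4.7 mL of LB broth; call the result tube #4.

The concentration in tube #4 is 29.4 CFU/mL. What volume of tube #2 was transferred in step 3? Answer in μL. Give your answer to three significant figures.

950 μL

Step 1: 12-fold → factor 12
Step 2: 45 μL + 4.3 mL = 4345 μL total → factor 4345/45 = 96.556
Step 3: v brought to 1550 μL → factor = 1550 μL/v
Step 4: 0.48 mL + 4.7 mL = 5.18 mL total → factor 5.18/0.48 = 10.792
Product of known-step factors = 12504
Overall factor = 6.00 × 10^5 CFU/mL / (29.4 CFU/mL) = 20408
Step-3 factor = 20408 / 12504 = 1.6321
v = 1550 μL / 1.6321 = 950 μL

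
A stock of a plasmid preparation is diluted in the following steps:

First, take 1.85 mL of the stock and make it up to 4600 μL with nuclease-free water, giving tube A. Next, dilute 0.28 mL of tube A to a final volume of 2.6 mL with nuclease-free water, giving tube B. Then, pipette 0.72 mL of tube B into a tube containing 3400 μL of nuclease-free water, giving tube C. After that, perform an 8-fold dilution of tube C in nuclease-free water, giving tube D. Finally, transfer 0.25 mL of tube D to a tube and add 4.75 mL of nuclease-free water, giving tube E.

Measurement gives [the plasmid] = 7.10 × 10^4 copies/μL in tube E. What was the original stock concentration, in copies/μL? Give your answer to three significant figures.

1.50 × 10^9 copies/μL

Step 1: 1.85 mL brought to 4600 μL → factor 4.6/1.85 = 2.4865
Step 2: 0.28 mL brought to 2.6 mL → factor 2.6/0.28 = 9.2857
Step 3: 0.72 mL + 3400 μL = 4.12 mL total → factor 4.12/0.72 = 5.7222
Step 4: 8-fold → factor 8
Step 5: 0.25 mL + 4.75 mL = 5 mL total → factor 5/0.25 = 20
Overall dilution factor = 2.4865 × 9.2857 × 5.7222 × 8 × 20 = 21139
Stock = 7.10 × 10^4 copies/μL × 21139 = 1.50 × 10^9 copies/μL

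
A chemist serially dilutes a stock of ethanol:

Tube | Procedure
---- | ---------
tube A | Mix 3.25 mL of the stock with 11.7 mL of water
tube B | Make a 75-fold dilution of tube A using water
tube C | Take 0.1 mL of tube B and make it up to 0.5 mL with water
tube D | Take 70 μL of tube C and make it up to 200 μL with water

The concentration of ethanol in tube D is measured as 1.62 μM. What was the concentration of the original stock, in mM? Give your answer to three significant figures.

Step 1: 3.25 mL + 11.7 mL = 14.95 mL total → factor 14.95/3.25 = 4.6
Step 2: 75-fold → factor 75
Step 3: 0.1 mL brought to 0.5 mL → factor 0.5/0.1 = 5
Step 4: 70 μL brought to 200 μL → factor 200/70 = 2.8571
Overall dilution factor = 4.6 × 75 × 5 × 2.8571 = 4928.6
Stock = 1.62 μM × 4928.6 = 7984 μM = 7.98 mM

7.98 mM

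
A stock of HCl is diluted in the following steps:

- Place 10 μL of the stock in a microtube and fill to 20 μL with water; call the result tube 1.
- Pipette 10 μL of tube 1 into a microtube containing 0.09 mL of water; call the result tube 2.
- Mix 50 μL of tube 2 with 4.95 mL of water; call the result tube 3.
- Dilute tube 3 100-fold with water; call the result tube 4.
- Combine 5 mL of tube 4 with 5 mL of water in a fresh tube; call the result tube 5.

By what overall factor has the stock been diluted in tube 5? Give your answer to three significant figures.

Step 1: 10 μL brought to 20 μL → factor 20/10 = 2
Step 2: 10 μL + 0.09 mL = 100 μL total → factor 100/10 = 10
Step 3: 50 μL + 4.95 mL = 5000 μL total → factor 5000/50 = 100
Step 4: 100-fold → factor 100
Step 5: 5 mL + 5 mL = 10 mL total → factor 10/5 = 2
Overall dilution factor = 2 × 10 × 100 × 100 × 2 = 4 × 10^5

4.00 × 10^5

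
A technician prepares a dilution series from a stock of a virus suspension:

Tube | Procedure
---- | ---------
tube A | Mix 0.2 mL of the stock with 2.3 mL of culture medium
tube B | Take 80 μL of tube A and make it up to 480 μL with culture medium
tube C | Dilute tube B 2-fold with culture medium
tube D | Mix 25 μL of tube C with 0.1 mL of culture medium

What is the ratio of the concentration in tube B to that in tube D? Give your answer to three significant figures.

Step 1: 0.2 mL + 2.3 mL = 2.5 mL total → factor 2.5/0.2 = 12.5
Step 2: 80 μL brought to 480 μL → factor 480/80 = 6
Step 3: 2-fold → factor 2
Step 4: 25 μL + 0.1 mL = 125 μL total → factor 125/25 = 5
Dilution factor to tube B = 75; to tube D = 750
[tube B]/[tube D] = (factor to tube D)/(factor to tube B) = 750/75 = 10.0

10.0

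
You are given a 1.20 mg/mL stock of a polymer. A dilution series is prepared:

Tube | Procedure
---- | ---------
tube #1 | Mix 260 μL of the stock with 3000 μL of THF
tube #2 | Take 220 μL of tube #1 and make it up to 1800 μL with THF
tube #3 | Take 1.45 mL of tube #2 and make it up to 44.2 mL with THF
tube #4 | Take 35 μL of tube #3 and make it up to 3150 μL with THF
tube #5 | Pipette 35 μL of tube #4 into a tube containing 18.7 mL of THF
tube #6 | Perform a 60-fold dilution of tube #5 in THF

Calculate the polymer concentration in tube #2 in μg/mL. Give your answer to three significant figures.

11.7 μg/mL

Step 1: 260 μL + 3000 μL = 3260 μL total → factor 3260/260 = 12.538
Step 2: 220 μL brought to 1800 μL → factor 1800/220 = 8.1818
Dilution factor through tube #2 = 12.538 × 8.1818 = 102.59
[tube #2] = 1.20 mg/mL / 102.59 = 0.01170 mg/mL = 11.7 μg/mL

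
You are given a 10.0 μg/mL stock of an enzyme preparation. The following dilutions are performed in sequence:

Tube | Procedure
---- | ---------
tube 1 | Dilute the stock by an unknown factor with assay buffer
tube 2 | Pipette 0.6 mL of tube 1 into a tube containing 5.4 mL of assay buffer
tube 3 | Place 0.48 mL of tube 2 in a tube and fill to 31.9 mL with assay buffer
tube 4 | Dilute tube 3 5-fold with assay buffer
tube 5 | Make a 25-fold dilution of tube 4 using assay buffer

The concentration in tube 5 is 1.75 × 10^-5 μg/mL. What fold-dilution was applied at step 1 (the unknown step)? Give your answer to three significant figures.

6.88-fold

Step 1: unknown factor x
Step 2: 0.6 mL + 5.4 mL = 6 mL total → factor 6/0.6 = 10
Step 3: 0.48 mL brought to 31.9 mL → factor 31.9/0.48 = 66.458
Step 4: 5-fold → factor 5
Step 5: 25-fold → factor 25
Product of known-step factors = 83073
Overall factor = 10.0 μg/mL / (1.75 × 10^-5 μg/mL) = 5.7143 × 10^5
x = 5.7143 × 10^5 / 83073 = 6.88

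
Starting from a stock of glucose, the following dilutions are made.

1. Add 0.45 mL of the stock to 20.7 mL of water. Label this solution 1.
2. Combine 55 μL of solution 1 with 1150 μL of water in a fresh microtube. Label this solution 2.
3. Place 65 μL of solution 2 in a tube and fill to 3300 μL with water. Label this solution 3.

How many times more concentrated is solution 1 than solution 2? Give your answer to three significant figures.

21.9

Step 1: 0.45 mL + 20.7 mL = 21.15 mL total → factor 21.15/0.45 = 47
Step 2: 55 μL + 1150 μL = 1205 μL total → factor 1205/55 = 21.909
Dilution factor to solution 1 = 47; to solution 2 = 1029.7
[solution 1]/[solution 2] = (factor to solution 2)/(factor to solution 1) = 1029.7/47 = 21.9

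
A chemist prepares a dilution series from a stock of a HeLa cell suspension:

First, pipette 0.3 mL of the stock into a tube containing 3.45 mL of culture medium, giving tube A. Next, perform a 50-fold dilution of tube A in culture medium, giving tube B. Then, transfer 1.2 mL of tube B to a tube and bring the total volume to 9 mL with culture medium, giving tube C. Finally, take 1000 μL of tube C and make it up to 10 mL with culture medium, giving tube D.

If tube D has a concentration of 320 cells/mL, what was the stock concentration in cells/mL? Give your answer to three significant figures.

Step 1: 0.3 mL + 3.45 mL = 3.75 mL total → factor 3.75/0.3 = 12.5
Step 2: 50-fold → factor 50
Step 3: 1.2 mL brought to 9 mL → factor 9/1.2 = 7.5
Step 4: 1000 μL brought to 10 mL → factor 10000/1000 = 10
Overall dilution factor = 12.5 × 50 × 7.5 × 10 = 46875
Stock = 320 cells/mL × 46875 = 1.50 × 10^7 cells/mL

1.50 × 10^7 cells/mL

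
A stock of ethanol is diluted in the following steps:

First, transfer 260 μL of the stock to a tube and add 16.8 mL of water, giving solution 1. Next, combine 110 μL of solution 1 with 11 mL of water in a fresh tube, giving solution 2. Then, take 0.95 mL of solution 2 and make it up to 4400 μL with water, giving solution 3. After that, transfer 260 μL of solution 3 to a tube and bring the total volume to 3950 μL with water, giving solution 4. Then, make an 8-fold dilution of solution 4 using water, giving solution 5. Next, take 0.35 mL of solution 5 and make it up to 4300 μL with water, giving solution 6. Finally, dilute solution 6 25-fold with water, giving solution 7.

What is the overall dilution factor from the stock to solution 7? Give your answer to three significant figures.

1.15 × 10^9

Step 1: 260 μL + 16.8 mL = 17060 μL total → factor 17060/260 = 65.615
Step 2: 110 μL + 11 mL = 11110 μL total → factor 11110/110 = 101
Step 3: 0.95 mL brought to 4400 μL → factor 4.4/0.95 = 4.6316
Step 4: 260 μL brought to 3950 μL → factor 3950/260 = 15.192
Step 5: 8-fold → factor 8
Step 6: 0.35 mL brought to 4300 μL → factor 4.3/0.35 = 12.286
Step 7: 25-fold → factor 25
Overall dilution factor = 65.615 × 101 × 4.6316 × 15.192 × 8 × 12.286 × 25 = 1.1458 × 10^9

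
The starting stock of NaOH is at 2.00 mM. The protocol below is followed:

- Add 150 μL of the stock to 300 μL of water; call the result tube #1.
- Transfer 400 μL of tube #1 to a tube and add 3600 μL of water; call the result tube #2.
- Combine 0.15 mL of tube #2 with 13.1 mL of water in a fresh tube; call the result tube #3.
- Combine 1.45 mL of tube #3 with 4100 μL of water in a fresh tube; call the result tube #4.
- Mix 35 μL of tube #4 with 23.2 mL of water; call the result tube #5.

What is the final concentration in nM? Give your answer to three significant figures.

Step 1: 150 μL + 300 μL = 450 μL total → factor 450/150 = 3
Step 2: 400 μL + 3600 μL = 4000 μL total → factor 4000/400 = 10
Step 3: 0.15 mL + 13.1 mL = 13.25 mL total → factor 13.25/0.15 = 88.333
Step 4: 1.45 mL + 4100 μL = 5.55 mL total → factor 5.55/1.45 = 3.8276
Step 5: 35 μL + 23.2 mL = 23235 μL total → factor 23235/35 = 663.86
Overall dilution factor = 3 × 10 × 88.333 × 3.8276 × 663.86 = 6.7336 × 10^6
Final = 2.00 mM / 6.7336 × 10^6 = 2.970 × 10^-7 mM = 0.297 nM

0.297 nM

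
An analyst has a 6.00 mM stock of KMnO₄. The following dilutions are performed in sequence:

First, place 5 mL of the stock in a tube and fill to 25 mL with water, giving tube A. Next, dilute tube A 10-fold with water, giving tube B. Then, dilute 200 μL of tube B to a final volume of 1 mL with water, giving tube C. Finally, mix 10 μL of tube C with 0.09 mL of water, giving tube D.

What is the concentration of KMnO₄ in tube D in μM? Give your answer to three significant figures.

Step 1: 5 mL brought to 25 mL → factor 25/5 = 5
Step 2: 10-fold → factor 10
Step 3: 200 μL brought to 1 mL → factor 1000/200 = 5
Step 4: 10 μL + 0.09 mL = 100 μL total → factor 100/10 = 10
Overall dilution factor = 5 × 10 × 5 × 10 = 2500
Final = 6.00 mM / 2500 = 0.002400 mM = 2.40 μM

2.40 μM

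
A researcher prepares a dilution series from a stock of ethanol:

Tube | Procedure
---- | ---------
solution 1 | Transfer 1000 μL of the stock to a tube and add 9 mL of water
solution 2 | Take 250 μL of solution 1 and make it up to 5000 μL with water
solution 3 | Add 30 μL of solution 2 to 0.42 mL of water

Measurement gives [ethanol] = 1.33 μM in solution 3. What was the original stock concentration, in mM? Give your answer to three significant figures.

Step 1: 1000 μL + 9 mL = 10000 μL total → factor 10000/1000 = 10
Step 2: 250 μL brought to 5000 μL → factor 5000/250 = 20
Step 3: 30 μL + 0.42 mL = 450 μL total → factor 450/30 = 15
Overall dilution factor = 10 × 20 × 15 = 3000
Stock = 1.33 μM × 3000 = 3990 μM = 3.99 mM

3.99 mM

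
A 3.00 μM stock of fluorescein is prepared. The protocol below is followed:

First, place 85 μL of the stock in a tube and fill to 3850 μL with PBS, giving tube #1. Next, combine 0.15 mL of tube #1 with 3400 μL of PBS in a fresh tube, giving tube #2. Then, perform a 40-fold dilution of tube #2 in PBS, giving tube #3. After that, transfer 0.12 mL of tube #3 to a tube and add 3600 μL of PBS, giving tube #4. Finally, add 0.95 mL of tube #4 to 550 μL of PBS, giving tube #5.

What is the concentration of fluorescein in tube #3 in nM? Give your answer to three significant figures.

Step 1: 85 μL brought to 3850 μL → factor 3850/85 = 45.294
Step 2: 0.15 mL + 3400 μL = 3.55 mL total → factor 3.55/0.15 = 23.667
Step 3: 40-fold → factor 40
Dilution factor through tube #3 = 45.294 × 23.667 × 40 = 42878
[tube #3] = 3.00 μM / 42878 = 6.997 × 10^-5 μM = 0.0700 nM

0.0700 nM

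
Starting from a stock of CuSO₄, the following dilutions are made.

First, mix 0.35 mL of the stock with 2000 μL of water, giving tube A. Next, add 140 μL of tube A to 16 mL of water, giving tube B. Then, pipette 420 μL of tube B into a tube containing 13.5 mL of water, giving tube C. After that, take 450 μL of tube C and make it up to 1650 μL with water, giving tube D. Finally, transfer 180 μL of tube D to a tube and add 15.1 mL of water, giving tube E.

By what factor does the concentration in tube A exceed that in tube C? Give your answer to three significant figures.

Step 1: 0.35 mL + 2000 μL = 2.35 mL total → factor 2.35/0.35 = 6.7143
Step 2: 140 μL + 16 mL = 16140 μL total → factor 16140/140 = 115.29
Step 3: 420 μL + 13.5 mL = 13920 μL total → factor 13920/420 = 33.143
Dilution factor to tube A = 6.7143; to tube C = 25655
[tube A]/[tube C] = (factor to tube C)/(factor to tube A) = 25655/6.7143 = 3.82 × 10^3

3.82 × 10^3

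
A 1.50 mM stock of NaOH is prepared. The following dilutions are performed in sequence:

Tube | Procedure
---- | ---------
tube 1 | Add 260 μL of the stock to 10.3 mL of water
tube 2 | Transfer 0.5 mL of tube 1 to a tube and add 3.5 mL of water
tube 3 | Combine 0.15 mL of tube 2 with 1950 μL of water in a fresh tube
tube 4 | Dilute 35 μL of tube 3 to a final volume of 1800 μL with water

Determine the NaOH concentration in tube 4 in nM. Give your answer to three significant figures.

Step 1: 260 μL + 10.3 mL = 10560 μL total → factor 10560/260 = 40.615
Step 2: 0.5 mL + 3.5 mL = 4 mL total → factor 4/0.5 = 8
Step 3: 0.15 mL + 1950 μL = 2.1 mL total → factor 2.1/0.15 = 14
Step 4: 35 μL brought to 1800 μL → factor 1800/35 = 51.429
Overall dilution factor = 40.615 × 8 × 14 × 51.429 = 2.3394 × 10^5
Final = 1.50 mM / 2.3394 × 10^5 = 6.412 × 10^-6 mM = 6.41 nM

6.41 nM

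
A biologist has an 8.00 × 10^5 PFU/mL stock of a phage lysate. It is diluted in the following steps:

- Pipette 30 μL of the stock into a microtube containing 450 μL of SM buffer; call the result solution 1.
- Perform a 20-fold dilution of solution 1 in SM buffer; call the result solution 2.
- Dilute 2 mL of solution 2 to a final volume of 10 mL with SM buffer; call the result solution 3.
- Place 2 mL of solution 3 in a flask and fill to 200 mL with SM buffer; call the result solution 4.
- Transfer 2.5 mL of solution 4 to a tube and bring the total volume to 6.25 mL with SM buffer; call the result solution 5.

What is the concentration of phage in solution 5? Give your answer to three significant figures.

2.00 PFU/mL

Step 1: 30 μL + 450 μL = 480 μL total → factor 480/30 = 16
Step 2: 20-fold → factor 20
Step 3: 2 mL brought to 10 mL → factor 10/2 = 5
Step 4: 2 mL brought to 200 mL → factor 200/2 = 100
Step 5: 2.5 mL brought to 6.25 mL → factor 6.25/2.5 = 2.5
Overall dilution factor = 16 × 20 × 5 × 100 × 2.5 = 4 × 10^5
Final = 8.00 × 10^5 PFU/mL / 4 × 10^5 = 2.00 PFU/mL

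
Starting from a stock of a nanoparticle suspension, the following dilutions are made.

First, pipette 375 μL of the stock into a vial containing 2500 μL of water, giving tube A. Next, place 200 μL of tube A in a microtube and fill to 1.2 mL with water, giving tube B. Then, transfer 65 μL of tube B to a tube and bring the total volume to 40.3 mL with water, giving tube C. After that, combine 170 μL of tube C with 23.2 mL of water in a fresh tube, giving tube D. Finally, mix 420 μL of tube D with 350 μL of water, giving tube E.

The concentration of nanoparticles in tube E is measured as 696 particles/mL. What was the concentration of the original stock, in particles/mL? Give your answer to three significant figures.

Step 1: 375 μL + 2500 μL = 2875 μL total → factor 2875/375 = 7.6667
Step 2: 200 μL brought to 1.2 mL → factor 1200/200 = 6
Step 3: 65 μL brought to 40.3 mL → factor 40300/65 = 620
Step 4: 170 μL + 23.2 mL = 23370 μL total → factor 23370/170 = 137.47
Step 5: 420 μL + 350 μL = 770 μL total → factor 770/420 = 1.8333
Overall dilution factor = 7.6667 × 6 × 620 × 137.47 × 1.8333 = 7.1879 × 10^6
Stock = 696 particles/mL × 7.1879 × 10^6 = 5.00 × 10^9 particles/mL

5.00 × 10^9 particles/mL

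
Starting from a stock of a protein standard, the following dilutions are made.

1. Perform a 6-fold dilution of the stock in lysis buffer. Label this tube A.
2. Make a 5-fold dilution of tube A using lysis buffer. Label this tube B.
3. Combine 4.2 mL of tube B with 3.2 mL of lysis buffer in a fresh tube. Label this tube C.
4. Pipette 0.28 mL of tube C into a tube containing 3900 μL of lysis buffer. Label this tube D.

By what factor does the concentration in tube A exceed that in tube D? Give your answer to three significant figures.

132

Step 1: 6-fold → factor 6
Step 2: 5-fold → factor 5
Step 3: 4.2 mL + 3.2 mL = 7.4 mL total → factor 7.4/4.2 = 1.7619
Step 4: 0.28 mL + 3900 μL = 4.18 mL total → factor 4.18/0.28 = 14.929
Dilution factor to tube A = 6; to tube D = 789.08
[tube A]/[tube D] = (factor to tube D)/(factor to tube A) = 789.08/6 = 132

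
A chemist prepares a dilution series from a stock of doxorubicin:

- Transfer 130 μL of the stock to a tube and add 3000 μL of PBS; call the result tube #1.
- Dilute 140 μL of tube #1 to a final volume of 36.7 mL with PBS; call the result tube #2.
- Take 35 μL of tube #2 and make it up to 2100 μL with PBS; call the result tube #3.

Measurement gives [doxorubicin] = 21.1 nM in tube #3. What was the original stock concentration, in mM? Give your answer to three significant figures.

7.99 mM

Step 1: 130 μL + 3000 μL = 3130 μL total → factor 3130/130 = 24.077
Step 2: 140 μL brought to 36.7 mL → factor 36700/140 = 262.14
Step 3: 35 μL brought to 2100 μL → factor 2100/35 = 60
Overall dilution factor = 24.077 × 262.14 × 60 = 3.787 × 10^5
Stock = 21.1 nM × 3.787 × 10^5 = 7.990 × 10^6 nM = 7.99 mM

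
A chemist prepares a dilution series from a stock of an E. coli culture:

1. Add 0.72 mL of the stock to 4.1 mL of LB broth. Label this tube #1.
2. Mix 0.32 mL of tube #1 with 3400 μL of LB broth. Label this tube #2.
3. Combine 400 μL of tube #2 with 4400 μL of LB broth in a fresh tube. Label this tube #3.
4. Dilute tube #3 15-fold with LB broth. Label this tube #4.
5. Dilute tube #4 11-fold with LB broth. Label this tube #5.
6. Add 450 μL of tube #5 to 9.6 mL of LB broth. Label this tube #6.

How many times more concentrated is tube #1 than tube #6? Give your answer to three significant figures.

Step 1: 0.72 mL + 4.1 mL = 4.82 mL total → factor 4.82/0.72 = 6.6944
Step 2: 0.32 mL + 3400 μL = 3.72 mL total → factor 3.72/0.32 = 11.625
Step 3: 400 μL + 4400 μL = 4800 μL total → factor 4800/400 = 12
Step 4: 15-fold → factor 15
Step 5: 11-fold → factor 11
Step 6: 450 μL + 9.6 mL = 10050 μL total → factor 10050/450 = 22.333
Dilution factor to tube #1 = 6.6944; to tube #6 = 3.4413 × 10^6
[tube #1]/[tube #6] = (factor to tube #6)/(factor to tube #1) = 3.4413 × 10^6/6.6944 = 5.14 × 10^5

5.14 × 10^5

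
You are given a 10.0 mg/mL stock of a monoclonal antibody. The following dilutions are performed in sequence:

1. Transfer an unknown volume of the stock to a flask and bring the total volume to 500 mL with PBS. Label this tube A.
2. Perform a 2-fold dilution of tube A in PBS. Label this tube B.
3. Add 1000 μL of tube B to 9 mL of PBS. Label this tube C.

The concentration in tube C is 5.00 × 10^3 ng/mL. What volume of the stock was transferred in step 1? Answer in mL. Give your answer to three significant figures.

Step 1: v brought to 500 mL → factor = 500 mL/v
Step 2: 2-fold → factor 2
Step 3: 1000 μL + 9 mL = 10000 μL total → factor 10000/1000 = 10
Product of known-step factors = 20
Overall factor = 10.0 mg/mL / (5.00 × 10^3 ng/mL) = 2000
Step-1 factor = 2000 / 20 = 100
v = 500 mL / 100 = 5.00 mL

5.00 mL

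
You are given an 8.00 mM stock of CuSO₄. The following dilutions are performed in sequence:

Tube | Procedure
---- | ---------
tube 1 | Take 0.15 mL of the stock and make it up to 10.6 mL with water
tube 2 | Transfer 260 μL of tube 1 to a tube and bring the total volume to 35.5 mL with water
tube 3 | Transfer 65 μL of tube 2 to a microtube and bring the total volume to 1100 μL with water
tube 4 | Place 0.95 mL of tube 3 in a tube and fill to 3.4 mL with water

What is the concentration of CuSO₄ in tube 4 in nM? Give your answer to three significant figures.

13.7 nM

Step 1: 0.15 mL brought to 10.6 mL → factor 10.6/0.15 = 70.667
Step 2: 260 μL brought to 35.5 mL → factor 35500/260 = 136.54
Step 3: 65 μL brought to 1100 μL → factor 1100/65 = 16.923
Step 4: 0.95 mL brought to 3.4 mL → factor 3.4/0.95 = 3.5789
Overall dilution factor = 70.667 × 136.54 × 16.923 × 3.5789 = 5.8439 × 10^5
Final = 8.00 mM / 5.8439 × 10^5 = 1.369 × 10^-5 mM = 13.7 nM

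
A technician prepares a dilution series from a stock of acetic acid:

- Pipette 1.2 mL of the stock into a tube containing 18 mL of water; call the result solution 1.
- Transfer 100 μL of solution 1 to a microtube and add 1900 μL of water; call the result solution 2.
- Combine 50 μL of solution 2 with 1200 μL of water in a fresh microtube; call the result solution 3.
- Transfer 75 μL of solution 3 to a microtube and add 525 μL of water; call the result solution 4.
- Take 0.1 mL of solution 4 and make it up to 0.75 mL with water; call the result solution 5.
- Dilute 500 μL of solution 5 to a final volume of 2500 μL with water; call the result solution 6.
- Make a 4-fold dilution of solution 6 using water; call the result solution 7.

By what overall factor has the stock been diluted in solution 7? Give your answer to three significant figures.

9.60 × 10^6

Step 1: 1.2 mL + 18 mL = 19.2 mL total → factor 19.2/1.2 = 16
Step 2: 100 μL + 1900 μL = 2000 μL total → factor 2000/100 = 20
Step 3: 50 μL + 1200 μL = 1250 μL total → factor 1250/50 = 25
Step 4: 75 μL + 525 μL = 600 μL total → factor 600/75 = 8
Step 5: 0.1 mL brought to 0.75 mL → factor 0.75/0.1 = 7.5
Step 6: 500 μL brought to 2500 μL → factor 2500/500 = 5
Step 7: 4-fold → factor 4
Overall dilution factor = 16 × 20 × 25 × 8 × 7.5 × 5 × 4 = 9.6 × 10^6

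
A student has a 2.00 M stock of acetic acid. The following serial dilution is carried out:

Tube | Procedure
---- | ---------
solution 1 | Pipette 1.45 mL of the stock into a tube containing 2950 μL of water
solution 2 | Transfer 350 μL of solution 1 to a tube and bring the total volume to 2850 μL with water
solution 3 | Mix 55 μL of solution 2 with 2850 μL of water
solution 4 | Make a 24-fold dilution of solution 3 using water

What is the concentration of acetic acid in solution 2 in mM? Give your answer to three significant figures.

Step 1: 1.45 mL + 2950 μL = 4.4 mL total → factor 4.4/1.45 = 3.0345
Step 2: 350 μL brought to 2850 μL → factor 2850/350 = 8.1429
Dilution factor through solution 2 = 3.0345 × 8.1429 = 24.709
[solution 2] = 2.00 M / 24.709 = 0.08094 M = 80.9 mM

80.9 mM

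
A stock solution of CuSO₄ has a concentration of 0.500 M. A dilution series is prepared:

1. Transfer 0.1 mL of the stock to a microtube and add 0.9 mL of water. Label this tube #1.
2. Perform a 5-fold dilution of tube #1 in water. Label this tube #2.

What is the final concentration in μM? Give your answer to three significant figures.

1.00 × 10^4 μM

Step 1: 0.1 mL + 0.9 mL = 1 mL total → factor 1/0.1 = 10
Step 2: 5-fold → factor 5
Overall dilution factor = 10 × 5 = 50
Final = 0.500 M / 50 = 0.01000 M = 1.00 × 10^4 μM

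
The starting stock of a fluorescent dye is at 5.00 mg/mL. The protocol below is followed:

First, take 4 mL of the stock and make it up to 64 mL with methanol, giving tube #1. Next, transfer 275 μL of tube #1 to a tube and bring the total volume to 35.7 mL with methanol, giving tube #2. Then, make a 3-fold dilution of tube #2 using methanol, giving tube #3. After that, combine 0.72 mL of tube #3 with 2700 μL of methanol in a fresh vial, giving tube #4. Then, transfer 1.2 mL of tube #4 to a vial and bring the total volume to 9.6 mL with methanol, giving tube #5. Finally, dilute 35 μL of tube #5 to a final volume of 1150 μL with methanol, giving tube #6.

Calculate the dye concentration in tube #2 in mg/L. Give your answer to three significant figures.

2.41 mg/L

Step 1: 4 mL brought to 64 mL → factor 64/4 = 16
Step 2: 275 μL brought to 35.7 mL → factor 35700/275 = 129.82
Dilution factor through tube #2 = 16 × 129.82 = 2077.1
[tube #2] = 5.00 mg/mL / 2077.1 = 0.002407 mg/mL = 2.41 mg/L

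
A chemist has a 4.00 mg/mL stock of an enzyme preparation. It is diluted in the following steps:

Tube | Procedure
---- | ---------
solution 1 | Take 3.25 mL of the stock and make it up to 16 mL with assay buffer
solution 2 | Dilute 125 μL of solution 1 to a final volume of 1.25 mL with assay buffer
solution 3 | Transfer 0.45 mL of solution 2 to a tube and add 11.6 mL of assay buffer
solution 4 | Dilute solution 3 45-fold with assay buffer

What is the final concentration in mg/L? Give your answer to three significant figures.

Step 1: 3.25 mL brought to 16 mL → factor 16/3.25 = 4.9231
Step 2: 125 μL brought to 1.25 mL → factor 1250/125 = 10
Step 3: 0.45 mL + 11.6 mL = 12.05 mL total → factor 12.05/0.45 = 26.778
Step 4: 45-fold → factor 45
Overall dilution factor = 4.9231 × 10 × 26.778 × 45 = 59323
Final = 4.00 mg/mL / 59323 = 6.743 × 10^-5 mg/mL = 0.0674 mg/L

0.0674 mg/L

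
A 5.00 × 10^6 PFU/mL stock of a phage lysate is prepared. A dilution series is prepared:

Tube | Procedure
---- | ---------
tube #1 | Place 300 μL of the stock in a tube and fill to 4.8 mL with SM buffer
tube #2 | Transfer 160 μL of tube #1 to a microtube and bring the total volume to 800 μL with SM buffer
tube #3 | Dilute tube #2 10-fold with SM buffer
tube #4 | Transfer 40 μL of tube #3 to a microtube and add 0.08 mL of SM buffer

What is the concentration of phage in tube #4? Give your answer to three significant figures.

2.08 × 10^3 PFU/mL

Step 1: 300 μL brought to 4.8 mL → factor 4800/300 = 16
Step 2: 160 μL brought to 800 μL → factor 800/160 = 5
Step 3: 10-fold → factor 10
Step 4: 40 μL + 0.08 mL = 120 μL total → factor 120/40 = 3
Overall dilution factor = 16 × 5 × 10 × 3 = 2400
Final = 5.00 × 10^6 PFU/mL / 2400 = 2.08 × 10^3 PFU/mL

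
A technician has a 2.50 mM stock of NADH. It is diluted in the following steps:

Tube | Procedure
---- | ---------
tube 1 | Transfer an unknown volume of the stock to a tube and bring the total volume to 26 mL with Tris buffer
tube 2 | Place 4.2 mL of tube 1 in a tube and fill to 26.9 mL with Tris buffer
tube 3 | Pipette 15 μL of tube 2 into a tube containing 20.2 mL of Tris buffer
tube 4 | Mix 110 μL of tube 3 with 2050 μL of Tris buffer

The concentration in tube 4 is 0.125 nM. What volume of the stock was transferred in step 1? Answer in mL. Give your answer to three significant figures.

0.220 mL

Step 1: v brought to 26 mL → factor = 26 mL/v
Step 2: 4.2 mL brought to 26.9 mL → factor 26.9/4.2 = 6.4048
Step 3: 15 μL + 20.2 mL = 20215 μL total → factor 20215/15 = 1347.7
Step 4: 110 μL + 2050 μL = 2160 μL total → factor 2160/110 = 19.636
Product of known-step factors = 1.6949 × 10^5
Overall factor = 2.50 mM / (0.125 nM) = 2 × 10^7
Step-1 factor = 2 × 10^7 / 1.6949 × 10^5 = 118
v = 26 mL / 118 = 0.220 mL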